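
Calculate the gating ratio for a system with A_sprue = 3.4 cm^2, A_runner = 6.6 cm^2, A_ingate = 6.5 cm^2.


Sprue:Runner:Ingate = 1 : 6.6/3.4 : 6.5/3.4 = 1:1.94:1.91

1:1.94:1.91


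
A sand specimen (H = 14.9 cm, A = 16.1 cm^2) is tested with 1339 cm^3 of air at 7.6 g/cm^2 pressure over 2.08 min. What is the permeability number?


Formula: Permeability Number P = (V * H) / (p * A * t)
Numerator: V * H = 1339 * 14.9 = 19951.1
Denominator: p * A * t = 7.6 * 16.1 * 2.08 = 254.5088
P = 19951.1 / 254.5088 = 78.3906


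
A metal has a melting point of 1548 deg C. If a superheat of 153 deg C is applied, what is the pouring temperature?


Formula: T_pour = T_melt + Superheat
T_pour = 1548 + 153 = 1701 deg C

1701 deg C


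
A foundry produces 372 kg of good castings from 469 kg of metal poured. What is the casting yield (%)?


Formula: Casting Yield = (W_good / W_total) * 100
Yield = (372 kg / 469 kg) * 100 = 79.3177%


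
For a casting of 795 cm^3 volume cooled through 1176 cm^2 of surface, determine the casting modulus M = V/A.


Formula: Casting Modulus M = V / A
M = 795 cm^3 / 1176 cm^2 = 0.6760 cm


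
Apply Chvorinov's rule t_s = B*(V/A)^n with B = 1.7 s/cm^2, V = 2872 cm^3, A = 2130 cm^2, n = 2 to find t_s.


Formula: t_s = B * (V/A)^n  (Chvorinov's rule, n=2)
Modulus M = V/A = 2872/2130 = 1.348357 cm
M^2 = 1.348357^2 = 1.818067 cm^2
t_s = 1.7 * 1.818067 = 3.0907 s

Answer: 3.0907 s


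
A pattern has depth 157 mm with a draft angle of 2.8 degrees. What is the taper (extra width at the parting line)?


Formula: taper = depth * tan(draft_angle)
tan(2.8 deg) = 0.0489082
taper = 157 mm * 0.0489082 = 7.6786 mm

7.6786 mm


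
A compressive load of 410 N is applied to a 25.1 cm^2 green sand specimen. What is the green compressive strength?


Formula: Compressive Strength = Force / Area
Strength = 410 N / 25.1 cm^2 = 16.3347 N/cm^2

16.3347 N/cm^2


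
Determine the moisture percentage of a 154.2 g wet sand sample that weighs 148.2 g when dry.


Formula: MC = (W_wet - W_dry) / W_wet * 100
Water mass = 154.2 - 148.2 = 6.0 g
MC = 6.0 / 154.2 * 100 = 3.8911%

3.8911%


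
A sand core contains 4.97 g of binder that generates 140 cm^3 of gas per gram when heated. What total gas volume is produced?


Formula: V_gas = W_binder * gas_evolution_rate
V = 4.97 g * 140 cm^3/g = 695.8000 cm^3

695.8000 cm^3


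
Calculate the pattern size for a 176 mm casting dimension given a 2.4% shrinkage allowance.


Formula: L_pattern = L_casting * (1 + shrinkage_rate/100)
Shrinkage factor = 1 + 2.4/100 = 1.024
L_pattern = 176 mm * 1.024 = 180.2240 mm

180.2240 mm


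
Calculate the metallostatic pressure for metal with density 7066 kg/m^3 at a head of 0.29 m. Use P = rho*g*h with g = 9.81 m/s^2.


Formula: P = rho * g * h
rho * g = 7066 * 9.81 = 69317.46 N/m^3
P = 69317.46 * 0.29 = 20102.0634 Pa

Answer: 20102.0634 Pa


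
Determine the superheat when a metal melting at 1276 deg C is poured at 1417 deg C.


Formula: Superheat = T_pour - T_melt
Superheat = 1417 - 1276 = 141 deg C

Answer: 141 deg C


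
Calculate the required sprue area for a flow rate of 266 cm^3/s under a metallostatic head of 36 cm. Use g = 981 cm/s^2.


Formula: v = sqrt(2*g*h), A = Q/v
Velocity: v = sqrt(2 * 981 * 36) = sqrt(70632) = 265.7668 cm/s
Sprue area: A = Q / v = 266 / 265.7668 = 1.0009 cm^2


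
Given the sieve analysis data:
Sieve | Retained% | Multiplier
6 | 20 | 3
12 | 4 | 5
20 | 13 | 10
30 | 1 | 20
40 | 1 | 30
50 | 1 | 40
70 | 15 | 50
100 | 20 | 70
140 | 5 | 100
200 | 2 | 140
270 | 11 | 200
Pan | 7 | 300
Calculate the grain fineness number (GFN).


Formula: GFN = sum(pct * multiplier) / sum(pct)
sum(pct * multiplier) = 7530
sum(pct) = 100
GFN = 7530 / 100 = 75.30

75.30


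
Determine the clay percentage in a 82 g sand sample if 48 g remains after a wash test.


Formula: Clay% = (W_total - W_washed) / W_total * 100
Clay mass = 82 - 48 = 34 g
Clay% = 34 / 82 * 100 = 41.4634%

Final answer: 41.4634%


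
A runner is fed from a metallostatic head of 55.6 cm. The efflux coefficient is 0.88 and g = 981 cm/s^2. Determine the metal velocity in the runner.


Formula: v = Cd * sqrt(2 * g * h)  (Torricelli with discharge coefficient)
2*g*h = 2 * 981 * 55.6 = 109087.2 cm^2/s^2
sqrt(109087.2) = 330.28351 cm/s
v = 0.88 * 330.28351 = 290.6495 cm/s

290.6495 cm/s


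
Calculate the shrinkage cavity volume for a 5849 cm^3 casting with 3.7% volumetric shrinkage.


Formula: V_shrink = V_casting * shrinkage_pct / 100
V_shrink = 5849 cm^3 * 3.7 / 100 = 216.4130 cm^3

Final answer: 216.4130 cm^3


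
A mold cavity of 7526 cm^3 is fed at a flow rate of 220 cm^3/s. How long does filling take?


Formula: t_fill = V_mold / Q_flow
t = 7526 cm^3 / 220 cm^3/s = 34.2091 s

Answer: 34.2091 s


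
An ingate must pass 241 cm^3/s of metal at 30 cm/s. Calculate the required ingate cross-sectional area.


Formula: A_ingate = Q / v  (continuity equation)
A = 241 cm^3/s / 30 cm/s = 8.0333 cm^2

Answer: 8.0333 cm^2


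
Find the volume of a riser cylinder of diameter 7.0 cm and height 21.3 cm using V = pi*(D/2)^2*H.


Formula: V = pi * (D/2)^2 * H  (cylinder volume)
Radius = D/2 = 7.0/2 = 3.5 cm
V = pi * 3.5^2 * 21.3 = 819.7201 cm^3

Answer: 819.7201 cm^3


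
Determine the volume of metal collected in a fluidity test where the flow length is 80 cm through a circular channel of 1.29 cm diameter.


Formula: V = pi * (d/2)^2 * L  (cylinder volume)
Radius = 1.29/2 = 0.645 cm
V = pi * 0.645^2 * 80 = 104.5585 cm^3

Answer: 104.5585 cm^3


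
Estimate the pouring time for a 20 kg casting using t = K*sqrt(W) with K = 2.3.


Formula: t = K * sqrt(W)
sqrt(W) = sqrt(20) = 4.47214
t = 2.3 * 4.47214 = 10.2859 s

Final answer: 10.2859 s


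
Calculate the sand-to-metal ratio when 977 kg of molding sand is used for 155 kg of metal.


Formula: Sand-to-Metal Ratio = W_sand / W_metal
Ratio = 977 kg / 155 kg = 6.3032


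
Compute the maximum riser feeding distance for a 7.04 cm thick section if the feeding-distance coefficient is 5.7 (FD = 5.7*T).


Formula: FD = 5.7 * T  (riser feeding-distance rule)
FD = 5.7 * 7.04 cm = 40.1280 cm

Answer: 40.1280 cm


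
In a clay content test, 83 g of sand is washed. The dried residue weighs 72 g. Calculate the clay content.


Formula: Clay% = (W_total - W_washed) / W_total * 100
Clay mass = 83 - 72 = 11 g
Clay% = 11 / 83 * 100 = 13.2530%

13.2530%


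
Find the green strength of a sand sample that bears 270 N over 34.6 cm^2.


Formula: Compressive Strength = Force / Area
Strength = 270 N / 34.6 cm^2 = 7.8035 N/cm^2


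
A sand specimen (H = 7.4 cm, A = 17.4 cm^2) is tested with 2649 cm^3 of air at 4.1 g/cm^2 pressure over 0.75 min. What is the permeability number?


Formula: Permeability Number P = (V * H) / (p * A * t)
Numerator: V * H = 2649 * 7.4 = 19602.6
Denominator: p * A * t = 4.1 * 17.4 * 0.75 = 53.505
P = 19602.6 / 53.505 = 366.3695


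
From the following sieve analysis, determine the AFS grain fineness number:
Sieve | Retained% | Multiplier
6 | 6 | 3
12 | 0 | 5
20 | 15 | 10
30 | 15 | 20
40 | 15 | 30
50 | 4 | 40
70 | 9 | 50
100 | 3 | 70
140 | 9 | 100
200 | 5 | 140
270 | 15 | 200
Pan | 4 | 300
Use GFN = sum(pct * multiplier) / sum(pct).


Formula: GFN = sum(pct * multiplier) / sum(pct)
sum(pct * multiplier) = 7538
sum(pct) = 100
GFN = 7538 / 100 = 75.38

Final answer: 75.38


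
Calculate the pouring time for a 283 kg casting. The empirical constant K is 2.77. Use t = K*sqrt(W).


Formula: t = K * sqrt(W)
sqrt(W) = sqrt(283) = 16.82260
t = 2.77 * 16.82260 = 46.5986 s

46.5986 s


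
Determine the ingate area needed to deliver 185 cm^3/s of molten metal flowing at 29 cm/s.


Formula: A_ingate = Q / v  (continuity equation)
A = 185 cm^3/s / 29 cm/s = 6.3793 cm^2

Answer: 6.3793 cm^2


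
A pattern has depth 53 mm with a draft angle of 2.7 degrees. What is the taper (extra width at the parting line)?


Formula: taper = depth * tan(draft_angle)
tan(2.7 deg) = 0.0471588
taper = 53 mm * 0.0471588 = 2.4994 mm


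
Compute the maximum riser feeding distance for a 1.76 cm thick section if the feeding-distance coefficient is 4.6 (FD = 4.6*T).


Formula: FD = 4.6 * T  (riser feeding-distance rule)
FD = 4.6 * 1.76 cm = 8.0960 cm

8.0960 cm


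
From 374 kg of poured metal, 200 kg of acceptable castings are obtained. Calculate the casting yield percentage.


Formula: Casting Yield = (W_good / W_total) * 100
Yield = (200 kg / 374 kg) * 100 = 53.4759%

Final answer: 53.4759%


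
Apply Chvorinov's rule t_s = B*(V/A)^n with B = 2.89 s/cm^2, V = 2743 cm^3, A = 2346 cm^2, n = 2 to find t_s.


Formula: t_s = B * (V/A)^n  (Chvorinov's rule, n=2)
Modulus M = V/A = 2743/2346 = 1.169224 cm
M^2 = 1.169224^2 = 1.367085 cm^2
t_s = 2.89 * 1.367085 = 3.9509 s

Answer: 3.9509 s


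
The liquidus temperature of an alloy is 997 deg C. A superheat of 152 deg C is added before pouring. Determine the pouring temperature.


Formula: T_pour = T_melt + Superheat
T_pour = 997 + 152 = 1149 deg C

Final answer: 1149 deg C


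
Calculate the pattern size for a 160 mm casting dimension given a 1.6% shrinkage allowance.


Formula: L_pattern = L_casting * (1 + shrinkage_rate/100)
Shrinkage factor = 1 + 1.6/100 = 1.016
L_pattern = 160 mm * 1.016 = 162.5600 mm

Answer: 162.5600 mm


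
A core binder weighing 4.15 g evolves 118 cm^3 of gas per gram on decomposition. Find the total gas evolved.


Formula: V_gas = W_binder * gas_evolution_rate
V = 4.15 g * 118 cm^3/g = 489.7000 cm^3

Answer: 489.7000 cm^3


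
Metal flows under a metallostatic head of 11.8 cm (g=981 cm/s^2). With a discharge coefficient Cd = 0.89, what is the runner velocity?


Formula: v = Cd * sqrt(2 * g * h)  (Torricelli with discharge coefficient)
2*g*h = 2 * 981 * 11.8 = 23151.6 cm^2/s^2
sqrt(23151.6) = 152.15650 cm/s
v = 0.89 * 152.15650 = 135.4193 cm/s

135.4193 cm/s


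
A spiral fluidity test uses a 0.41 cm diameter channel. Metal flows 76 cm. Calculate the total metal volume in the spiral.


Formula: V = pi * (d/2)^2 * L  (cylinder volume)
Radius = 0.41/2 = 0.205 cm
V = pi * 0.205^2 * 76 = 10.0339 cm^3

Final answer: 10.0339 cm^3


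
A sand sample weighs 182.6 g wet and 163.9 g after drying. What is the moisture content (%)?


Formula: MC = (W_wet - W_dry) / W_wet * 100
Water mass = 182.6 - 163.9 = 18.7 g
MC = 18.7 / 182.6 * 100 = 10.2410%


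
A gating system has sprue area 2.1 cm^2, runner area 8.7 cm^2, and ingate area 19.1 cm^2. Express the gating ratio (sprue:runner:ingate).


Sprue:Runner:Ingate = 1 : 8.7/2.1 : 19.1/2.1 = 1:4.14:9.10

Final answer: 1:4.14:9.10


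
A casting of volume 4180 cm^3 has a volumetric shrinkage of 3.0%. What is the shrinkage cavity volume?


Formula: V_shrink = V_casting * shrinkage_pct / 100
V_shrink = 4180 cm^3 * 3.0 / 100 = 125.4000 cm^3

Final answer: 125.4000 cm^3


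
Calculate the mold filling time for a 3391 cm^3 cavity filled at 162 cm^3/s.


Formula: t_fill = V_mold / Q_flow
t = 3391 cm^3 / 162 cm^3/s = 20.9321 s

20.9321 s


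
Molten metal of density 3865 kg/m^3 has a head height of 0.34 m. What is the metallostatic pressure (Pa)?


Formula: P = rho * g * h
rho * g = 3865 * 9.81 = 37915.65 N/m^3
P = 37915.65 * 0.34 = 12891.3210 Pa


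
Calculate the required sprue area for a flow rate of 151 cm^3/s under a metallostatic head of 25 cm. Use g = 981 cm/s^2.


Formula: v = sqrt(2*g*h), A = Q/v
Velocity: v = sqrt(2 * 981 * 25) = sqrt(49050) = 221.4723 cm/s
Sprue area: A = Q / v = 151 / 221.4723 = 0.6818 cm^2

Final answer: 0.6818 cm^2


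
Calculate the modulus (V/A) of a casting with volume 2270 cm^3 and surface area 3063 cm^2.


Formula: Casting Modulus M = V / A
M = 2270 cm^3 / 3063 cm^2 = 0.7411 cm

Final answer: 0.7411 cm


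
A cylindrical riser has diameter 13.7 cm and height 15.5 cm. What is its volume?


Formula: V = pi * (D/2)^2 * H  (cylinder volume)
Radius = D/2 = 13.7/2 = 6.85 cm
V = pi * 6.85^2 * 15.5 = 2284.8764 cm^3

2284.8764 cm^3


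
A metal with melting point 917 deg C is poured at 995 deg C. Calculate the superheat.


Formula: Superheat = T_pour - T_melt
Superheat = 995 - 917 = 78 deg C


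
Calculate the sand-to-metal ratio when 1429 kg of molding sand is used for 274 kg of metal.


Formula: Sand-to-Metal Ratio = W_sand / W_metal
Ratio = 1429 kg / 274 kg = 5.2153

Final answer: 5.2153


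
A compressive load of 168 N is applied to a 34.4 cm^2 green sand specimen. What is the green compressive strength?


Formula: Compressive Strength = Force / Area
Strength = 168 N / 34.4 cm^2 = 4.8837 N/cm^2

4.8837 N/cm^2


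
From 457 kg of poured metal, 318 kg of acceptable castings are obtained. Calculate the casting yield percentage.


Formula: Casting Yield = (W_good / W_total) * 100
Yield = (318 kg / 457 kg) * 100 = 69.5842%

69.5842%


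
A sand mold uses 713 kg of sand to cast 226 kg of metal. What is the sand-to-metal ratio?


Formula: Sand-to-Metal Ratio = W_sand / W_metal
Ratio = 713 kg / 226 kg = 3.1549

3.1549


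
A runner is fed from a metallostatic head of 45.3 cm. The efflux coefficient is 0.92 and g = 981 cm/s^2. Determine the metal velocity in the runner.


Formula: v = Cd * sqrt(2 * g * h)  (Torricelli with discharge coefficient)
2*g*h = 2 * 981 * 45.3 = 88878.6 cm^2/s^2
sqrt(88878.6) = 298.12514 cm/s
v = 0.92 * 298.12514 = 274.2751 cm/s

274.2751 cm/s


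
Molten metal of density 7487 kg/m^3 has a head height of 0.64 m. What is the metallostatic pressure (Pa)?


Formula: P = rho * g * h
rho * g = 7487 * 9.81 = 73447.47 N/m^3
P = 73447.47 * 0.64 = 47006.3808 Pa

Final answer: 47006.3808 Pa


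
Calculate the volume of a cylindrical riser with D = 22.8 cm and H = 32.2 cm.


Formula: V = pi * (D/2)^2 * H  (cylinder volume)
Radius = D/2 = 22.8/2 = 11.4 cm
V = pi * 11.4^2 * 32.2 = 13146.6605 cm^3

Answer: 13146.6605 cm^3


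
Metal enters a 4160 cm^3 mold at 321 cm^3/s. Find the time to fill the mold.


Formula: t_fill = V_mold / Q_flow
t = 4160 cm^3 / 321 cm^3/s = 12.9595 s

Answer: 12.9595 s


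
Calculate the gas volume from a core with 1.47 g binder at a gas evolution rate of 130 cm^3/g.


Formula: V_gas = W_binder * gas_evolution_rate
V = 1.47 g * 130 cm^3/g = 191.1000 cm^3

Final answer: 191.1000 cm^3


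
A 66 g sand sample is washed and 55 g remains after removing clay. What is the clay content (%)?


Formula: Clay% = (W_total - W_washed) / W_total * 100
Clay mass = 66 - 55 = 11 g
Clay% = 11 / 66 * 100 = 16.6667%

Answer: 16.6667%


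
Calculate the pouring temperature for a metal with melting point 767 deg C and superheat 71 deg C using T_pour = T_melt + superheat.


Formula: T_pour = T_melt + Superheat
T_pour = 767 + 71 = 838 deg C

838 deg C


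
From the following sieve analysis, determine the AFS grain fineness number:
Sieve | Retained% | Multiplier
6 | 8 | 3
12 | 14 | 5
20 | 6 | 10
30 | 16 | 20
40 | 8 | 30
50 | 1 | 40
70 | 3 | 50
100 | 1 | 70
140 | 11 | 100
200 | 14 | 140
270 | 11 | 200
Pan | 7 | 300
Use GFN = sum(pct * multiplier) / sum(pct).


Formula: GFN = sum(pct * multiplier) / sum(pct)
sum(pct * multiplier) = 8334
sum(pct) = 100
GFN = 8334 / 100 = 83.34

Final answer: 83.34


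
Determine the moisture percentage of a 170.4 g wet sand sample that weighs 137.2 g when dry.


Formula: MC = (W_wet - W_dry) / W_wet * 100
Water mass = 170.4 - 137.2 = 33.2 g
MC = 33.2 / 170.4 * 100 = 19.4836%

19.4836%


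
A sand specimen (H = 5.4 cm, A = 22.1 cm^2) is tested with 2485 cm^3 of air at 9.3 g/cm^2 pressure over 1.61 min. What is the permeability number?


Formula: Permeability Number P = (V * H) / (p * A * t)
Numerator: V * H = 2485 * 5.4 = 13419.0
Denominator: p * A * t = 9.3 * 22.1 * 1.61 = 330.9033
P = 13419.0 / 330.9033 = 40.5526

Final answer: 40.5526


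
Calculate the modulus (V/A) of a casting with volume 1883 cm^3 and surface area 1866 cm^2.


Formula: Casting Modulus M = V / A
M = 1883 cm^3 / 1866 cm^2 = 1.0091 cm

Answer: 1.0091 cm


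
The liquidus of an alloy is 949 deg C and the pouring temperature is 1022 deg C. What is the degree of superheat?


Formula: Superheat = T_pour - T_melt
Superheat = 1022 - 949 = 73 deg C


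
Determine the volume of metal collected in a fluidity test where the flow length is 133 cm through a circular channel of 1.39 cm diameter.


Formula: V = pi * (d/2)^2 * L  (cylinder volume)
Radius = 1.39/2 = 0.695 cm
V = pi * 0.695^2 * 133 = 201.8232 cm^3


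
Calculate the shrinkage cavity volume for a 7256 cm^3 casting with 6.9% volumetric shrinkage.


Formula: V_shrink = V_casting * shrinkage_pct / 100
V_shrink = 7256 cm^3 * 6.9 / 100 = 500.6640 cm^3

500.6640 cm^3


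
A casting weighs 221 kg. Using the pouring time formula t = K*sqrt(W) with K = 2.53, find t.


Formula: t = K * sqrt(W)
sqrt(W) = sqrt(221) = 14.86607
t = 2.53 * 14.86607 = 37.6112 s

Answer: 37.6112 s


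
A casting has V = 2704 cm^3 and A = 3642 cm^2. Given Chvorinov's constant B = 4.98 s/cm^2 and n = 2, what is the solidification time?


Formula: t_s = B * (V/A)^n  (Chvorinov's rule, n=2)
Modulus M = V/A = 2704/3642 = 0.742449 cm
M^2 = 0.742449^2 = 0.551231 cm^2
t_s = 4.98 * 0.551231 = 2.7451 s

Final answer: 2.7451 s


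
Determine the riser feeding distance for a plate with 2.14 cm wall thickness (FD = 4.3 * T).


Formula: FD = 4.3 * T  (riser feeding-distance rule)
FD = 4.3 * 2.14 cm = 9.2020 cm

Answer: 9.2020 cm


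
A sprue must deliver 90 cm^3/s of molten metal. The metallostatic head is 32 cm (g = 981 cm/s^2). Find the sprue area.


Formula: v = sqrt(2*g*h), A = Q/v
Velocity: v = sqrt(2 * 981 * 32) = sqrt(62784) = 250.5674 cm/s
Sprue area: A = Q / v = 90 / 250.5674 = 0.3592 cm^2

Final answer: 0.3592 cm^2


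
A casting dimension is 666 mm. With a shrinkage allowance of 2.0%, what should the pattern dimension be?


Formula: L_pattern = L_casting * (1 + shrinkage_rate/100)
Shrinkage factor = 1 + 2.0/100 = 1.02
L_pattern = 666 mm * 1.02 = 679.3200 mm

679.3200 mm


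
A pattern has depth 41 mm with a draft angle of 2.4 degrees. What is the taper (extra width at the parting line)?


Formula: taper = depth * tan(draft_angle)
tan(2.4 deg) = 0.0419124
taper = 41 mm * 0.0419124 = 1.7184 mm


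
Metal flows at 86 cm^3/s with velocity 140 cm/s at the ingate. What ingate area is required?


Formula: A_ingate = Q / v  (continuity equation)
A = 86 cm^3/s / 140 cm/s = 0.6143 cm^2

0.6143 cm^2


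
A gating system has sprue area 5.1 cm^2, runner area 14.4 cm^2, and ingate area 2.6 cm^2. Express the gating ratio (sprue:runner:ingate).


Sprue:Runner:Ingate = 1 : 14.4/5.1 : 2.6/5.1 = 1:2.82:0.51

Final answer: 1:2.82:0.51


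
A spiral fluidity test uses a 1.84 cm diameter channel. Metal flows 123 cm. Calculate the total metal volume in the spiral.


Formula: V = pi * (d/2)^2 * L  (cylinder volume)
Radius = 1.84/2 = 0.92 cm
V = pi * 0.92^2 * 123 = 327.0624 cm^3

327.0624 cm^3


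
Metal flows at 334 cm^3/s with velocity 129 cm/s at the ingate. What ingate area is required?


Formula: A_ingate = Q / v  (continuity equation)
A = 334 cm^3/s / 129 cm/s = 2.5891 cm^2

Final answer: 2.5891 cm^2


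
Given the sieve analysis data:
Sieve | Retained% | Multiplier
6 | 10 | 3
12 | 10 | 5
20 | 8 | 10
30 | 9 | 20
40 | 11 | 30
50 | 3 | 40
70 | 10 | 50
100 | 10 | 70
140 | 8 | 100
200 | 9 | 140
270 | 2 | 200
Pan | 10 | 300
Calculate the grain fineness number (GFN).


Formula: GFN = sum(pct * multiplier) / sum(pct)
sum(pct * multiplier) = 7450
sum(pct) = 100
GFN = 7450 / 100 = 74.50

74.50


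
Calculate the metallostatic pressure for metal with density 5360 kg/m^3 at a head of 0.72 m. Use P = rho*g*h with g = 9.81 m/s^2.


Formula: P = rho * g * h
rho * g = 5360 * 9.81 = 52581.6 N/m^3
P = 52581.6 * 0.72 = 37858.7520 Pa

Answer: 37858.7520 Pa


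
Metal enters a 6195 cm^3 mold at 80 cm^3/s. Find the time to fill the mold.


Formula: t_fill = V_mold / Q_flow
t = 6195 cm^3 / 80 cm^3/s = 77.4375 s

77.4375 s


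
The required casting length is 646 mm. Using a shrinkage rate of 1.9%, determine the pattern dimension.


Formula: L_pattern = L_casting * (1 + shrinkage_rate/100)
Shrinkage factor = 1 + 1.9/100 = 1.019
L_pattern = 646 mm * 1.019 = 658.2740 mm

Answer: 658.2740 mm


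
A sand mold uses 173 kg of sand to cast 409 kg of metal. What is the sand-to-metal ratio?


Formula: Sand-to-Metal Ratio = W_sand / W_metal
Ratio = 173 kg / 409 kg = 0.4230

0.4230


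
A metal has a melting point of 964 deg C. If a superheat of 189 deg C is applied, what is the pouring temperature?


Formula: T_pour = T_melt + Superheat
T_pour = 964 + 189 = 1153 deg C

Answer: 1153 deg C


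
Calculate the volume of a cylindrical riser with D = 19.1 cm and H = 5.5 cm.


Formula: V = pi * (D/2)^2 * H  (cylinder volume)
Radius = D/2 = 19.1/2 = 9.55 cm
V = pi * 9.55^2 * 5.5 = 1575.8661 cm^3

Final answer: 1575.8661 cm^3


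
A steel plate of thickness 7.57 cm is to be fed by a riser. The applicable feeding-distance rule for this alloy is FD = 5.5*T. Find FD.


Formula: FD = 5.5 * T  (riser feeding-distance rule)
FD = 5.5 * 7.57 cm = 41.6350 cm

Final answer: 41.6350 cm


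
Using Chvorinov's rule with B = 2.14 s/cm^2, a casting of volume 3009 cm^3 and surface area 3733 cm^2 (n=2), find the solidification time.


Formula: t_s = B * (V/A)^n  (Chvorinov's rule, n=2)
Modulus M = V/A = 3009/3733 = 0.806054 cm
M^2 = 0.806054^2 = 0.649723 cm^2
t_s = 2.14 * 0.649723 = 1.3904 s

1.3904 s


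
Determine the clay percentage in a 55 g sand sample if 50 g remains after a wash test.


Formula: Clay% = (W_total - W_washed) / W_total * 100
Clay mass = 55 - 50 = 5 g
Clay% = 5 / 55 * 100 = 9.0909%

Answer: 9.0909%


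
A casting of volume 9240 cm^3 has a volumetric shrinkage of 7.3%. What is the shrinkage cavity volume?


Formula: V_shrink = V_casting * shrinkage_pct / 100
V_shrink = 9240 cm^3 * 7.3 / 100 = 674.5200 cm^3

Answer: 674.5200 cm^3


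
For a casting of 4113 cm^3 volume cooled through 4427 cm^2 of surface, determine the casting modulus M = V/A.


Formula: Casting Modulus M = V / A
M = 4113 cm^3 / 4427 cm^2 = 0.9291 cm


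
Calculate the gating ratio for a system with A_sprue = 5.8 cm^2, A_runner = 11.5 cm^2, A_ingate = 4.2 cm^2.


Sprue:Runner:Ingate = 1 : 11.5/5.8 : 4.2/5.8 = 1:1.98:0.72


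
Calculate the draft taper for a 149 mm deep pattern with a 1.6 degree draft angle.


Formula: taper = depth * tan(draft_angle)
tan(1.6 deg) = 0.0279325
taper = 149 mm * 0.0279325 = 4.1619 mm


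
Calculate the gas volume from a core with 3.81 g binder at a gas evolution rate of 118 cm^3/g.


Formula: V_gas = W_binder * gas_evolution_rate
V = 3.81 g * 118 cm^3/g = 449.5800 cm^3


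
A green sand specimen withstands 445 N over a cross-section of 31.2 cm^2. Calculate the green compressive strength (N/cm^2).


Formula: Compressive Strength = Force / Area
Strength = 445 N / 31.2 cm^2 = 14.2628 N/cm^2

Answer: 14.2628 N/cm^2


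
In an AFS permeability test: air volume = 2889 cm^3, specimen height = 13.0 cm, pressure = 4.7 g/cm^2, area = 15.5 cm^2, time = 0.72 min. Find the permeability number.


Formula: Permeability Number P = (V * H) / (p * A * t)
Numerator: V * H = 2889 * 13.0 = 37557.0
Denominator: p * A * t = 4.7 * 15.5 * 0.72 = 52.452
P = 37557.0 / 52.452 = 716.0261

Answer: 716.0261


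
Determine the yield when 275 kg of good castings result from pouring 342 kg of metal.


Formula: Casting Yield = (W_good / W_total) * 100
Yield = (275 kg / 342 kg) * 100 = 80.4094%

80.4094%


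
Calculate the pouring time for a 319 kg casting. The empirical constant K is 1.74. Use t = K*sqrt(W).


Formula: t = K * sqrt(W)
sqrt(W) = sqrt(319) = 17.86057
t = 1.74 * 17.86057 = 31.0774 s


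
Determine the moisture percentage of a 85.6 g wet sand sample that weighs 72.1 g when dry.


Formula: MC = (W_wet - W_dry) / W_wet * 100
Water mass = 85.6 - 72.1 = 13.5 g
MC = 13.5 / 85.6 * 100 = 15.7710%

15.7710%


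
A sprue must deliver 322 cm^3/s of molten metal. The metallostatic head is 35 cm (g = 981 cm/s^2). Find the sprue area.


Formula: v = sqrt(2*g*h), A = Q/v
Velocity: v = sqrt(2 * 981 * 35) = sqrt(68670) = 262.0496 cm/s
Sprue area: A = Q / v = 322 / 262.0496 = 1.2288 cm^2

Answer: 1.2288 cm^2


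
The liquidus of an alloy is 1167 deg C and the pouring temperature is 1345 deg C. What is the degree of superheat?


Formula: Superheat = T_pour - T_melt
Superheat = 1345 - 1167 = 178 deg C

Final answer: 178 deg C


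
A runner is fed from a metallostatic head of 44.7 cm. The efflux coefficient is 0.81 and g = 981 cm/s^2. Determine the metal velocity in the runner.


Formula: v = Cd * sqrt(2 * g * h)  (Torricelli with discharge coefficient)
2*g*h = 2 * 981 * 44.7 = 87701.4 cm^2/s^2
sqrt(87701.4) = 296.14422 cm/s
v = 0.81 * 296.14422 = 239.8768 cm/s

Answer: 239.8768 cm/s


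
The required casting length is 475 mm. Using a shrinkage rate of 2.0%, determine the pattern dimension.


Formula: L_pattern = L_casting * (1 + shrinkage_rate/100)
Shrinkage factor = 1 + 2.0/100 = 1.02
L_pattern = 475 mm * 1.02 = 484.5000 mm

Final answer: 484.5000 mm


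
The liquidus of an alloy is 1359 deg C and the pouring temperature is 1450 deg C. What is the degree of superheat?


Formula: Superheat = T_pour - T_melt
Superheat = 1450 - 1359 = 91 deg C


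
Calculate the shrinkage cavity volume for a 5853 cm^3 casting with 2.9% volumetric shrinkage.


Formula: V_shrink = V_casting * shrinkage_pct / 100
V_shrink = 5853 cm^3 * 2.9 / 100 = 169.7370 cm^3

Final answer: 169.7370 cm^3


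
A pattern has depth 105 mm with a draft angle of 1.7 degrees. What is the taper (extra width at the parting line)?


Formula: taper = depth * tan(draft_angle)
tan(1.7 deg) = 0.0296793
taper = 105 mm * 0.0296793 = 3.1163 mm

Final answer: 3.1163 mm


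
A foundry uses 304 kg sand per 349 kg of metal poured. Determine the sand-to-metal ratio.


Formula: Sand-to-Metal Ratio = W_sand / W_metal
Ratio = 304 kg / 349 kg = 0.8711

Answer: 0.8711


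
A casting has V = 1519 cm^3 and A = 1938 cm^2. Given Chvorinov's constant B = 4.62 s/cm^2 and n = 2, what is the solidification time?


Formula: t_s = B * (V/A)^n  (Chvorinov's rule, n=2)
Modulus M = V/A = 1519/1938 = 0.783798 cm
M^2 = 0.783798^2 = 0.614339 cm^2
t_s = 4.62 * 0.614339 = 2.8382 s

Final answer: 2.8382 s


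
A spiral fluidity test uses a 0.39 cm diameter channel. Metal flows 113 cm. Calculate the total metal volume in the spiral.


Formula: V = pi * (d/2)^2 * L  (cylinder volume)
Radius = 0.39/2 = 0.195 cm
V = pi * 0.195^2 * 113 = 13.4989 cm^3


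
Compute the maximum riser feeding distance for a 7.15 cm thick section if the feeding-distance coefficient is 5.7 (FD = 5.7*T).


Formula: FD = 5.7 * T  (riser feeding-distance rule)
FD = 5.7 * 7.15 cm = 40.7550 cm

40.7550 cm


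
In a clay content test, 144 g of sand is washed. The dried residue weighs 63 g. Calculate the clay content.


Formula: Clay% = (W_total - W_washed) / W_total * 100
Clay mass = 144 - 63 = 81 g
Clay% = 81 / 144 * 100 = 56.2500%


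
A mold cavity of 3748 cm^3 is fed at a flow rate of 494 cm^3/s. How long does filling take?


Formula: t_fill = V_mold / Q_flow
t = 3748 cm^3 / 494 cm^3/s = 7.5870 s

Answer: 7.5870 s


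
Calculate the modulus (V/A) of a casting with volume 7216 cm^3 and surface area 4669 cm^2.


Formula: Casting Modulus M = V / A
M = 7216 cm^3 / 4669 cm^2 = 1.5455 cm

Answer: 1.5455 cm


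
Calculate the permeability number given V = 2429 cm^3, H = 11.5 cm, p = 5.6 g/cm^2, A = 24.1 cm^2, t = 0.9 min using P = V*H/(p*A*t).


Formula: Permeability Number P = (V * H) / (p * A * t)
Numerator: V * H = 2429 * 11.5 = 27933.5
Denominator: p * A * t = 5.6 * 24.1 * 0.9 = 121.464
P = 27933.5 / 121.464 = 229.9735

229.9735


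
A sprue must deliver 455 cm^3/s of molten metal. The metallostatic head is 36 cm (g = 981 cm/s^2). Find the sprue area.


Formula: v = sqrt(2*g*h), A = Q/v
Velocity: v = sqrt(2 * 981 * 36) = sqrt(70632) = 265.7668 cm/s
Sprue area: A = Q / v = 455 / 265.7668 = 1.7120 cm^2


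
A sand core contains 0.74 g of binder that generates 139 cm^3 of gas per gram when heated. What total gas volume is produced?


Formula: V_gas = W_binder * gas_evolution_rate
V = 0.74 g * 139 cm^3/g = 102.8600 cm^3

Final answer: 102.8600 cm^3


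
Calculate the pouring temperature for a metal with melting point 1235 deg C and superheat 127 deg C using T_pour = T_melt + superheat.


Formula: T_pour = T_melt + Superheat
T_pour = 1235 + 127 = 1362 deg C

1362 deg C


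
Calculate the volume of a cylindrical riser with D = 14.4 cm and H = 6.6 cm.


Formula: V = pi * (D/2)^2 * H  (cylinder volume)
Radius = D/2 = 14.4/2 = 7.2 cm
V = pi * 7.2^2 * 6.6 = 1074.8771 cm^3


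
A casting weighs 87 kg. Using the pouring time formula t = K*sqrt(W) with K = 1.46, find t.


Formula: t = K * sqrt(W)
sqrt(W) = sqrt(87) = 9.32738
t = 1.46 * 9.32738 = 13.6180 s

13.6180 s


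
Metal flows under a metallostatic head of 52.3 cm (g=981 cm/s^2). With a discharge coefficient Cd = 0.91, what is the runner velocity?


Formula: v = Cd * sqrt(2 * g * h)  (Torricelli with discharge coefficient)
2*g*h = 2 * 981 * 52.3 = 102612.6 cm^2/s^2
sqrt(102612.6) = 320.33202 cm/s
v = 0.91 * 320.33202 = 291.5021 cm/s


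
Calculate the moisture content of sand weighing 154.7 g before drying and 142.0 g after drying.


Formula: MC = (W_wet - W_dry) / W_wet * 100
Water mass = 154.7 - 142.0 = 12.7 g
MC = 12.7 / 154.7 * 100 = 8.2094%

8.2094%


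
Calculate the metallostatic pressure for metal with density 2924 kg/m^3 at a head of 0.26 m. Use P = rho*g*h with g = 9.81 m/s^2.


Formula: P = rho * g * h
rho * g = 2924 * 9.81 = 28684.44 N/m^3
P = 28684.44 * 0.26 = 7457.9544 Pa


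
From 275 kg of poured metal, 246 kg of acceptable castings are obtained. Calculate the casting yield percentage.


Formula: Casting Yield = (W_good / W_total) * 100
Yield = (246 kg / 275 kg) * 100 = 89.4545%

Answer: 89.4545%


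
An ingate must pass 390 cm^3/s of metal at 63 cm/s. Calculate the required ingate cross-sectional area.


Formula: A_ingate = Q / v  (continuity equation)
A = 390 cm^3/s / 63 cm/s = 6.1905 cm^2

6.1905 cm^2


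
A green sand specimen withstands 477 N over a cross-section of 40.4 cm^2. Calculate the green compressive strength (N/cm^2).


Formula: Compressive Strength = Force / Area
Strength = 477 N / 40.4 cm^2 = 11.8069 N/cm^2

Final answer: 11.8069 N/cm^2


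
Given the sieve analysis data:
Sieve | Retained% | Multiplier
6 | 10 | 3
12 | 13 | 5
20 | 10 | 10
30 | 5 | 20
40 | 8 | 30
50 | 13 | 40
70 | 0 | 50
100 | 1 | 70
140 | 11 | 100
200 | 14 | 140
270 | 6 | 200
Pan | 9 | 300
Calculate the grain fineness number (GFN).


Formula: GFN = sum(pct * multiplier) / sum(pct)
sum(pct * multiplier) = 8085
sum(pct) = 100
GFN = 8085 / 100 = 80.85


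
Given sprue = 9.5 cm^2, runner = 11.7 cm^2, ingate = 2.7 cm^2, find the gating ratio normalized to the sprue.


Sprue:Runner:Ingate = 1 : 11.7/9.5 : 2.7/9.5 = 1:1.23:0.28

1:1.23:0.28


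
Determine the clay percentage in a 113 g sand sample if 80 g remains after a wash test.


Formula: Clay% = (W_total - W_washed) / W_total * 100
Clay mass = 113 - 80 = 33 g
Clay% = 33 / 113 * 100 = 29.2035%

Answer: 29.2035%


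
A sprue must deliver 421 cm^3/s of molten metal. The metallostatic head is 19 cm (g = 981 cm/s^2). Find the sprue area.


Formula: v = sqrt(2*g*h), A = Q/v
Velocity: v = sqrt(2 * 981 * 19) = sqrt(37278) = 193.0751 cm/s
Sprue area: A = Q / v = 421 / 193.0751 = 2.1805 cm^2

Final answer: 2.1805 cm^2


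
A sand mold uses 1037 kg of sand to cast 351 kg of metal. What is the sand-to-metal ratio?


Formula: Sand-to-Metal Ratio = W_sand / W_metal
Ratio = 1037 kg / 351 kg = 2.9544


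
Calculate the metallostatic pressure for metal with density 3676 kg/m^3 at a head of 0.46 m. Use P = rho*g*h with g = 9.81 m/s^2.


Formula: P = rho * g * h
rho * g = 3676 * 9.81 = 36061.56 N/m^3
P = 36061.56 * 0.46 = 16588.3176 Pa


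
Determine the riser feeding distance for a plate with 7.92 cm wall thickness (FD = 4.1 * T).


Formula: FD = 4.1 * T  (riser feeding-distance rule)
FD = 4.1 * 7.92 cm = 32.4720 cm


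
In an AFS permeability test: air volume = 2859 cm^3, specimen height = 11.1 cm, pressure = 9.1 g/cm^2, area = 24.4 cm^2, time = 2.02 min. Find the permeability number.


Formula: Permeability Number P = (V * H) / (p * A * t)
Numerator: V * H = 2859 * 11.1 = 31734.9
Denominator: p * A * t = 9.1 * 24.4 * 2.02 = 448.5208
P = 31734.9 / 448.5208 = 70.7546

70.7546


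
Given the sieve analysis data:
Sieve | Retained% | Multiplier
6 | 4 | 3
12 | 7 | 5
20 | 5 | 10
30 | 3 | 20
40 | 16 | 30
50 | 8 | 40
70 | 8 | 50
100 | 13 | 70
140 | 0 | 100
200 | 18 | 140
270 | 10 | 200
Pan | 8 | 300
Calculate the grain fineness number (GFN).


Formula: GFN = sum(pct * multiplier) / sum(pct)
sum(pct * multiplier) = 9187
sum(pct) = 100
GFN = 9187 / 100 = 91.87

91.87


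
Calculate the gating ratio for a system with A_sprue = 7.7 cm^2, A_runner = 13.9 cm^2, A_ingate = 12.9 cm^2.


Sprue:Runner:Ingate = 1 : 13.9/7.7 : 12.9/7.7 = 1:1.81:1.68

1:1.81:1.68


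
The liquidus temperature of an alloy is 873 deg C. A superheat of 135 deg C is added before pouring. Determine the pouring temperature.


Formula: T_pour = T_melt + Superheat
T_pour = 873 + 135 = 1008 deg C


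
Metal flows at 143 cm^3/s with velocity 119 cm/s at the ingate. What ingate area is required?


Formula: A_ingate = Q / v  (continuity equation)
A = 143 cm^3/s / 119 cm/s = 1.2017 cm^2

1.2017 cm^2


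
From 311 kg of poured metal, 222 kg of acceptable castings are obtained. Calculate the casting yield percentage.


Formula: Casting Yield = (W_good / W_total) * 100
Yield = (222 kg / 311 kg) * 100 = 71.3826%


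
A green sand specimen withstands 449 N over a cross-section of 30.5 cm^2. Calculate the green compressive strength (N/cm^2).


Formula: Compressive Strength = Force / Area
Strength = 449 N / 30.5 cm^2 = 14.7213 N/cm^2

14.7213 N/cm^2


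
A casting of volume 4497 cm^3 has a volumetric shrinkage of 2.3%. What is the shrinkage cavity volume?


Formula: V_shrink = V_casting * shrinkage_pct / 100
V_shrink = 4497 cm^3 * 2.3 / 100 = 103.4310 cm^3

103.4310 cm^3


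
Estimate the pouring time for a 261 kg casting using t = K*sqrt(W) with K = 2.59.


Formula: t = K * sqrt(W)
sqrt(W) = sqrt(261) = 16.15549
t = 2.59 * 16.15549 = 41.8427 s

41.8427 s


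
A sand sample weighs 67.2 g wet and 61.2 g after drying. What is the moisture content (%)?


Formula: MC = (W_wet - W_dry) / W_wet * 100
Water mass = 67.2 - 61.2 = 6.0 g
MC = 6.0 / 67.2 * 100 = 8.9286%

8.9286%


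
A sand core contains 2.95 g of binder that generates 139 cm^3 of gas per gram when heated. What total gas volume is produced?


Formula: V_gas = W_binder * gas_evolution_rate
V = 2.95 g * 139 cm^3/g = 410.0500 cm^3

Final answer: 410.0500 cm^3


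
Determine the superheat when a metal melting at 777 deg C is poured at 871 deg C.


Formula: Superheat = T_pour - T_melt
Superheat = 871 - 777 = 94 deg C


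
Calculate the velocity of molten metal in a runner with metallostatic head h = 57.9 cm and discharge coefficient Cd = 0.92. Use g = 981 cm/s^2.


Formula: v = Cd * sqrt(2 * g * h)  (Torricelli with discharge coefficient)
2*g*h = 2 * 981 * 57.9 = 113599.8 cm^2/s^2
sqrt(113599.8) = 337.04569 cm/s
v = 0.92 * 337.04569 = 310.0820 cm/s


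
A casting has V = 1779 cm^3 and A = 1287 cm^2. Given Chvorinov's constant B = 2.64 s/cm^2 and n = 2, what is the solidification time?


Formula: t_s = B * (V/A)^n  (Chvorinov's rule, n=2)
Modulus M = V/A = 1779/1287 = 1.382284 cm
M^2 = 1.382284^2 = 1.910709 cm^2
t_s = 2.64 * 1.910709 = 5.0443 s

Answer: 5.0443 s


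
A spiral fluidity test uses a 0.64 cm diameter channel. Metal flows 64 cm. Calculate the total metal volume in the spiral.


Formula: V = pi * (d/2)^2 * L  (cylinder volume)
Radius = 0.64/2 = 0.32 cm
V = pi * 0.32^2 * 64 = 20.5887 cm^3


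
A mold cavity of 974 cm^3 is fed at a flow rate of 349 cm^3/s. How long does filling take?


Formula: t_fill = V_mold / Q_flow
t = 974 cm^3 / 349 cm^3/s = 2.7908 s

Final answer: 2.7908 s


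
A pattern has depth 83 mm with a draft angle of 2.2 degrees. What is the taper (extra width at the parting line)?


Formula: taper = depth * tan(draft_angle)
tan(2.2 deg) = 0.0384161
taper = 83 mm * 0.0384161 = 3.1885 mm

3.1885 mm


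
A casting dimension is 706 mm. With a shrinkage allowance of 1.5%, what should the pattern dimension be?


Formula: L_pattern = L_casting * (1 + shrinkage_rate/100)
Shrinkage factor = 1 + 1.5/100 = 1.015
L_pattern = 706 mm * 1.015 = 716.5900 mm

Answer: 716.5900 mm


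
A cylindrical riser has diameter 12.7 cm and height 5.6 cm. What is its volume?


Formula: V = pi * (D/2)^2 * H  (cylinder volume)
Radius = D/2 = 12.7/2 = 6.35 cm
V = pi * 6.35^2 * 5.6 = 709.3905 cm^3

Answer: 709.3905 cm^3


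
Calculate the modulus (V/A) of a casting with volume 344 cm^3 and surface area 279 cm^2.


Formula: Casting Modulus M = V / A
M = 344 cm^3 / 279 cm^2 = 1.2330 cm

Answer: 1.2330 cm


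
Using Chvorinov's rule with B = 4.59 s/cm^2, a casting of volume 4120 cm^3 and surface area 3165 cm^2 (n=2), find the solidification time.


Formula: t_s = B * (V/A)^n  (Chvorinov's rule, n=2)
Modulus M = V/A = 4120/3165 = 1.301738 cm
M^2 = 1.301738^2 = 1.694522 cm^2
t_s = 4.59 * 1.694522 = 7.7779 s

7.7779 s


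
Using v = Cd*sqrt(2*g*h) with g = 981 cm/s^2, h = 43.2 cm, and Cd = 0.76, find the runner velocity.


Formula: v = Cd * sqrt(2 * g * h)  (Torricelli with discharge coefficient)
2*g*h = 2 * 981 * 43.2 = 84758.4 cm^2/s^2
sqrt(84758.4) = 291.13296 cm/s
v = 0.76 * 291.13296 = 221.2610 cm/s

Final answer: 221.2610 cm/s


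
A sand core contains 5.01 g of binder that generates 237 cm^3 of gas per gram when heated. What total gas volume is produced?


Formula: V_gas = W_binder * gas_evolution_rate
V = 5.01 g * 237 cm^3/g = 1187.3700 cm^3


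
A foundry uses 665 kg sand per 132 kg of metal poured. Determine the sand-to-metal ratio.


Formula: Sand-to-Metal Ratio = W_sand / W_metal
Ratio = 665 kg / 132 kg = 5.0379

5.0379


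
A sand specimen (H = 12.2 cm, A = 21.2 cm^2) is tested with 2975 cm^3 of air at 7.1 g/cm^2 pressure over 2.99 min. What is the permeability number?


Formula: Permeability Number P = (V * H) / (p * A * t)
Numerator: V * H = 2975 * 12.2 = 36295.0
Denominator: p * A * t = 7.1 * 21.2 * 2.99 = 450.0548
P = 36295.0 / 450.0548 = 80.6457

80.6457


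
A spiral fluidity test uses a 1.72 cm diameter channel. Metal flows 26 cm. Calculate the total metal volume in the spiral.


Formula: V = pi * (d/2)^2 * L  (cylinder volume)
Radius = 1.72/2 = 0.86 cm
V = pi * 0.86^2 * 26 = 60.4116 cm^3

Final answer: 60.4116 cm^3


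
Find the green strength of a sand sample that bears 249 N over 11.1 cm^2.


Formula: Compressive Strength = Force / Area
Strength = 249 N / 11.1 cm^2 = 22.4324 N/cm^2

22.4324 N/cm^2


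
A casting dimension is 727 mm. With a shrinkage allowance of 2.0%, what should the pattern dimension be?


Formula: L_pattern = L_casting * (1 + shrinkage_rate/100)
Shrinkage factor = 1 + 2.0/100 = 1.02
L_pattern = 727 mm * 1.02 = 741.5400 mm

741.5400 mm


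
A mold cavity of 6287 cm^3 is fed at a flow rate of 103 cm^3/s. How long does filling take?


Formula: t_fill = V_mold / Q_flow
t = 6287 cm^3 / 103 cm^3/s = 61.0388 s

Answer: 61.0388 s


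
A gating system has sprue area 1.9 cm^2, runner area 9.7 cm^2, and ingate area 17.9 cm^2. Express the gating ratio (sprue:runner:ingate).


Sprue:Runner:Ingate = 1 : 9.7/1.9 : 17.9/1.9 = 1:5.11:9.42

1:5.11:9.42
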